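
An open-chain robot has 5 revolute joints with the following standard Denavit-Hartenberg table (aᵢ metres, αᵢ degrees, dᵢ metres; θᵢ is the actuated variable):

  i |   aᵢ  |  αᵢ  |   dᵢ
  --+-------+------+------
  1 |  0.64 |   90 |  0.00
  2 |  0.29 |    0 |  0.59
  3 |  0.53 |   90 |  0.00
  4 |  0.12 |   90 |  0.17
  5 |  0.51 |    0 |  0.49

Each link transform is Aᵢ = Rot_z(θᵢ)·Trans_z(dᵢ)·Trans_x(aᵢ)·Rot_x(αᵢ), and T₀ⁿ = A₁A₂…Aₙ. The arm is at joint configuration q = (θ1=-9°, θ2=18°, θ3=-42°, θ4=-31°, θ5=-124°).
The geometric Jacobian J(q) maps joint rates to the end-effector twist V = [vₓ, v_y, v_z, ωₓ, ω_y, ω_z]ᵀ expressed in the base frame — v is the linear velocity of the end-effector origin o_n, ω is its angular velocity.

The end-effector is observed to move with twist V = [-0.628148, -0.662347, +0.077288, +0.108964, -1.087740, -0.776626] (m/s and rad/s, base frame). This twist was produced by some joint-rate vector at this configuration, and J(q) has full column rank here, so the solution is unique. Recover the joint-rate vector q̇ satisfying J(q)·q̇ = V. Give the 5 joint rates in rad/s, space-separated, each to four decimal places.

o_n = [1.0889, -0.4307, 0.2652]
J₁: ẑ×o_n = [0.4307, 1.0889, -0.0000], ω = ẑ
J2: z=[-0.1564, -0.9877, 0.0000] o=[0.6321, -0.1001, 0.0000] → [-0.2620, 0.0415, 0.5029, -0.1564, -0.9877, 0.0000]
J3: z=[-0.1564, -0.9877, 0.0000] o=[0.8122, -0.7260, 0.0896] → [-0.1735, 0.0275, 0.2271, -0.1564, -0.9877, 0.0000]
J4: z=[-0.4017, 0.0636, -0.9135] o=[1.2905, -0.8017, -0.1260] → [0.3638, 0.3412, -0.1362, -0.4017, 0.0636, -0.9135]
J5: z=[-0.3306, 0.9202, 0.2095] o=[1.3246, -0.7446, -0.3231] → [0.4756, 0.1451, 0.1131, -0.3306, 0.9202, 0.2095]
q̇ = J⁺·V = [-0.5610, 0.1910, 0.2980, 0.0840, -0.6630]

-0.5610 0.1910 0.2980 0.0840 -0.6630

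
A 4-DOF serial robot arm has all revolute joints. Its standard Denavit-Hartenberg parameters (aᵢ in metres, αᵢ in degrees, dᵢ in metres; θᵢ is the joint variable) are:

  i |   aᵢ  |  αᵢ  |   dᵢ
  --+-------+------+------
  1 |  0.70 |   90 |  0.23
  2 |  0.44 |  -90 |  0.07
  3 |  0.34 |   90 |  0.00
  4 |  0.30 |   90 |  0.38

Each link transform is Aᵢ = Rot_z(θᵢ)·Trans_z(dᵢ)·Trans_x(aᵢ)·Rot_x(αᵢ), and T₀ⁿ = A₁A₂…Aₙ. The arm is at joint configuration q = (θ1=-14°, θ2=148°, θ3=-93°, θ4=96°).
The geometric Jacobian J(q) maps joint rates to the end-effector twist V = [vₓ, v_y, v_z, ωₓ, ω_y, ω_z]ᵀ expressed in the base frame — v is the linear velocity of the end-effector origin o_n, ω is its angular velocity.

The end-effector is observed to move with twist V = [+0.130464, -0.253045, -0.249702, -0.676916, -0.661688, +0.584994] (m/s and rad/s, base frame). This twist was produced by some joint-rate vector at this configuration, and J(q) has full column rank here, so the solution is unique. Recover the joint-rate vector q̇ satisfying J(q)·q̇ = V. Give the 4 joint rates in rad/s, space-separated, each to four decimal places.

-0.2690 0.7600 -0.4610 -0.8750

o_n = [0.4026, -0.4697, 0.0005]
J₁: ẑ×o_n = [0.4697, 0.4026, -0.0000], ω = ẑ
J2: z=[-0.2419, -0.9703, 0.0000] o=[0.6792, -0.1693, 0.2300] → [0.2227, -0.0555, -0.1957, -0.2419, -0.9703, 0.0000]
J3: z=[-0.5142, 0.1282, -0.8480] o=[0.3002, -0.1470, 0.4632] → [-0.3330, -0.3247, 0.1528, -0.5142, 0.1282, -0.8480]
J4: z=[0.8344, -0.1541, -0.5292] o=[0.2327, -0.4801, 0.4537] → [0.0754, 0.2883, 0.0349, 0.8344, -0.1541, -0.5292]
q̇ = J⁺·V = [-0.2690, 0.7600, -0.4610, -0.8750]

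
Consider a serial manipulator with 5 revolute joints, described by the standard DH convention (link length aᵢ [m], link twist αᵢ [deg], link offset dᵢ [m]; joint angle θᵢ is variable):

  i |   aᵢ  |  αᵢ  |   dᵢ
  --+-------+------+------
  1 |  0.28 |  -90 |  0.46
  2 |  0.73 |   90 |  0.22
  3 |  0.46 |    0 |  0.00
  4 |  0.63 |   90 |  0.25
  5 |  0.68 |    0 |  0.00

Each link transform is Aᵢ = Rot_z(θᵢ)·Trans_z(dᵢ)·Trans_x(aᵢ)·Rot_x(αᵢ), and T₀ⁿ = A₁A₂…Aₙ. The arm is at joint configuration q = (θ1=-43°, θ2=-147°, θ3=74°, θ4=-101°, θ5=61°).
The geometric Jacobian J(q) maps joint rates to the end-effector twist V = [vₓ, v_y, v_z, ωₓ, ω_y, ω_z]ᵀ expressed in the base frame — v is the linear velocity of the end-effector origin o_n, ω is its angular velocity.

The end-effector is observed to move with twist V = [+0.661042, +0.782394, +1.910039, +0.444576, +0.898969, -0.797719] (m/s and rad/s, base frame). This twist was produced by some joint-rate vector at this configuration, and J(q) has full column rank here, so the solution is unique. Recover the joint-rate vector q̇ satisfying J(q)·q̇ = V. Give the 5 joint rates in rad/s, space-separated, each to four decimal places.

o_n = [-1.0272, 1.2676, 0.6839]
J₁: ẑ×o_n = [-1.2676, -1.0272, 0.0000], ω = ẑ
J2: z=[0.6820, 0.7314, 0.0000] o=[0.2048, -0.1910, 0.4600] → [0.1637, -0.1527, 1.8958, 0.6820, 0.7314, 0.0000]
J3: z=[-0.3983, 0.3714, -0.8387] o=[-0.0929, 0.3875, 0.8576] → [0.6736, 0.7144, -0.0035, -0.3983, 0.3714, -0.8387]
J4: z=[-0.3983, 0.3714, -0.8387] o=[0.1309, 0.7834, 0.9266] → [0.3159, 0.8746, 0.2373, -0.3983, 0.3714, -0.8387]
J5: z=[-0.3292, -0.9113, -0.2473] o=[-0.5081, 0.9881, 1.0227] → [0.3779, 0.0168, -0.5651, -0.3292, -0.9113, -0.2473]
q̇ = J⁺·V = [-0.4410, 0.8680, -0.4050, 0.8610, -0.1040]

-0.4410 0.8680 -0.4050 0.8610 -0.1040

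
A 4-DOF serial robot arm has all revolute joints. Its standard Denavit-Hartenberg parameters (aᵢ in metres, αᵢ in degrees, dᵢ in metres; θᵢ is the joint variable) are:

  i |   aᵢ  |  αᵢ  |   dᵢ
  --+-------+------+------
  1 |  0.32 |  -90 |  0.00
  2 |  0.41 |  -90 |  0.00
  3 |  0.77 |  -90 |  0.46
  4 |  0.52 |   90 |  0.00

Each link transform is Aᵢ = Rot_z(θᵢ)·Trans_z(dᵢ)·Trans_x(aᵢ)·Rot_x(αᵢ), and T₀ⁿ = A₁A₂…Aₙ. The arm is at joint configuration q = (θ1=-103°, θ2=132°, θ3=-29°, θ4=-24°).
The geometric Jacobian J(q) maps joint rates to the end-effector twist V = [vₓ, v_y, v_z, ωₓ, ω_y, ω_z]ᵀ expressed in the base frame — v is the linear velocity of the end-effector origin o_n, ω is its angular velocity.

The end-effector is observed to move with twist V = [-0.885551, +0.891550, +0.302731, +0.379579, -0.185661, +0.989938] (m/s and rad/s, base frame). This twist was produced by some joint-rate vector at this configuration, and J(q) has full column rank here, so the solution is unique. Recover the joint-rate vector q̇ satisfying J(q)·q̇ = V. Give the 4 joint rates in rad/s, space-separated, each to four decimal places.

0.8450 0.1020 0.0260 -0.3540

o_n = [0.8540, 1.0159, -0.6646]
J₁: ẑ×o_n = [-1.0159, 0.8540, 0.0000], ω = ẑ
J2: z=[0.9744, -0.2250, 0.0000] o=[-0.0720, -0.3118, 0.0000] → [0.1495, 0.6476, 1.5020, 0.9744, -0.2250, 0.0000]
J3: z=[0.1672, 0.7241, 0.6691] o=[-0.0103, -0.0445, -0.3047] → [-0.9702, 0.6385, -0.4486, 0.1672, 0.7241, 0.6691]
J4: z=[-0.7792, 0.5128, -0.3603] o=[0.5317, 0.6437, -0.4974] → [0.0483, -0.2464, -0.4553, -0.7792, 0.5128, -0.3603]
q̇ = J⁺·V = [0.8450, 0.1020, 0.0260, -0.3540]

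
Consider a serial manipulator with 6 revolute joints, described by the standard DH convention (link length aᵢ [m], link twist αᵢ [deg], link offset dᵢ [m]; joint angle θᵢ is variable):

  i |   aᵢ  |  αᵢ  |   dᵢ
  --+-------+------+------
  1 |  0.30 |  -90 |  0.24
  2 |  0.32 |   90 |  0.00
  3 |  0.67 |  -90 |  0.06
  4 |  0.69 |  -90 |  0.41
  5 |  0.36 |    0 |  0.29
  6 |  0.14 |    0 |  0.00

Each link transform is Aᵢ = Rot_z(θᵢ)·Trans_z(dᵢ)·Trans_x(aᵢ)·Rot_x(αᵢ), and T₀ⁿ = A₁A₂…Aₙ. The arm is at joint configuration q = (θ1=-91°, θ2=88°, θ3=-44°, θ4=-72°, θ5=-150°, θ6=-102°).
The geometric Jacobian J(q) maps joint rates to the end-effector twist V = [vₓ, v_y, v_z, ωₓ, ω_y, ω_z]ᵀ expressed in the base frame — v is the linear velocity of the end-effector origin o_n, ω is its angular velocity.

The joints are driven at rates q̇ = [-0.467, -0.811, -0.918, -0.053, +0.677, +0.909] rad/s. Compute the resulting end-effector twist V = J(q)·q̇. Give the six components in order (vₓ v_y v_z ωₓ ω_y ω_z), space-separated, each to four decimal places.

o_n = [-0.4113, -0.6303, -1.1412]
J₁: ẑ×o_n = [0.6303, -0.4113, 0.0000], ω = ẑ
J2: z=[0.9998, -0.0175, 0.0000] o=[-0.0052, -0.3000, 0.2400] → [0.0241, 1.3810, -0.3374, 0.9998, -0.0175, 0.0000]
J3: z=[-0.0174, -0.9992, 0.0349] o=[-0.0054, -0.3111, -0.0798] → [1.0718, -0.0327, -0.4000, -0.0174, -0.9992, 0.0349]
J4: z=[0.7188, -0.0368, -0.6942] o=[-0.4721, -0.3798, -0.5594] → [-0.1525, 0.3761, -0.1778, 0.7188, -0.0368, -0.6942]
J5: z=[-0.6556, 0.2964, -0.6945] o=[-0.3370, -1.0534, -0.9744] → [0.2444, -0.0578, -0.2553, -0.6556, 0.2964, -0.6945]
J6: z=[-0.6556, 0.2964, -0.6945] o=[-0.3256, -0.6765, -1.2419] → [0.0619, 0.1255, -0.0049, -0.6556, 0.2964, -0.6945]
V = J·q̇ = [-1.0680, -0.8429, 0.4730, -1.8727, 1.4036, -1.5637]

-1.0680 -0.8429 0.4730 -1.8727 1.4036 -1.5637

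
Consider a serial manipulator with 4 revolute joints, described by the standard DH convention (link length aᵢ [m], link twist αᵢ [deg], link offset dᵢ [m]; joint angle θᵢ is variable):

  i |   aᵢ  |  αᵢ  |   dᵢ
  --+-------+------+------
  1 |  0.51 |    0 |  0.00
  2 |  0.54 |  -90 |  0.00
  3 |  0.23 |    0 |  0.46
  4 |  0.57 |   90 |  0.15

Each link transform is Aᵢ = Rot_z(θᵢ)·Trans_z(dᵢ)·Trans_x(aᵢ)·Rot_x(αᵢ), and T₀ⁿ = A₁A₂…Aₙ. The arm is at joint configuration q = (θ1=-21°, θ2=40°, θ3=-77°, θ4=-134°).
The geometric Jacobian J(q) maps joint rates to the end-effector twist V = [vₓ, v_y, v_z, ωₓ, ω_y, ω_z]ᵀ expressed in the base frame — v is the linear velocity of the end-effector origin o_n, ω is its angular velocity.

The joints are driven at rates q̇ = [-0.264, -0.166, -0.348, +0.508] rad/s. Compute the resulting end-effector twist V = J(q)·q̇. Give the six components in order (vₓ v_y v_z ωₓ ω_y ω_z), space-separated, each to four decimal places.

o_n = [0.3751, 0.4276, -0.0695]
J₁: ẑ×o_n = [-0.4276, 0.3751, 0.0000], ω = ẑ
J2: z=[0.0000, 0.0000, 1.0000] o=[0.4761, -0.1828, 0.0000] → [-0.6103, -0.1011, 0.0000, 0.0000, 0.0000, 1.0000]
J3: z=[-0.3256, 0.9455, 0.0000] o=[0.9867, -0.0070, 0.0000] → [-0.0657, -0.0226, 0.4368, -0.3256, 0.9455, 0.0000]
J4: z=[-0.3256, 0.9455, 0.0000] o=[0.8859, 0.4448, 0.2241] → [-0.2776, -0.0956, 0.4886, -0.3256, 0.9455, 0.0000]
V = J·q̇ = [0.0960, -0.1229, 0.0962, -0.0521, 0.1513, -0.4300]

0.0960 -0.1229 0.0962 -0.0521 0.1513 -0.4300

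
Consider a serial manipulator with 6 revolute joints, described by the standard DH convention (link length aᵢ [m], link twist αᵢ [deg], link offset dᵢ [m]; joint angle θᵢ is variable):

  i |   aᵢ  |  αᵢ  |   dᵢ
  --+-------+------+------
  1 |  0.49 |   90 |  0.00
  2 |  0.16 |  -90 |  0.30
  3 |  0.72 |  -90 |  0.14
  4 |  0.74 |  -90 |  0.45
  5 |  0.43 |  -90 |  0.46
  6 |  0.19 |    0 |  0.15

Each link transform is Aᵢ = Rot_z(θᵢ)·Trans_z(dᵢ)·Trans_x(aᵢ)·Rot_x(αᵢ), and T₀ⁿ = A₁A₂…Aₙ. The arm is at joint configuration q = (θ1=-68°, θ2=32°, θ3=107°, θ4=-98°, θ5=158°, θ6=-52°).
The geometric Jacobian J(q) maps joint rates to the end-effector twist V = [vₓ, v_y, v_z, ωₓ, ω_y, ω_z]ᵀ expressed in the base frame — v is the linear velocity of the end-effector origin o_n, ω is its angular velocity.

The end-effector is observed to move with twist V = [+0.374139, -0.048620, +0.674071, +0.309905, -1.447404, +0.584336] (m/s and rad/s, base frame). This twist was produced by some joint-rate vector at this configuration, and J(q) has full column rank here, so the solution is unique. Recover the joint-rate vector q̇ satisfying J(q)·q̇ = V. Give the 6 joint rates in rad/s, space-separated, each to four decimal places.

0.3550 0.4810 -0.7510 -0.8790 -0.1550 -0.5240

o_n = [0.6873, 0.5148, 0.0279]
J₁: ẑ×o_n = [-0.5148, 0.6873, 0.0000], ω = ẑ
J2: z=[-0.9272, -0.3746, 0.0000] o=[0.1836, -0.4543, 0.0000] → [-0.0104, 0.0258, -0.7099, -0.9272, -0.3746, 0.0000]
J3: z=[-0.1985, 0.4913, 0.8480] o=[-0.0438, -0.6925, 0.0848] → [-1.0518, 0.6087, -0.5989, -0.1985, 0.4913, 0.8480]
J4: z=[-0.5749, 0.6424, -0.5068] o=[0.5000, -0.2003, 0.0920] → [0.3212, -0.1318, -0.5314, -0.5749, 0.6424, -0.5068]
J5: z=[0.7584, 0.6508, -0.0354] o=[0.0140, 0.3883, 0.5013] → [-0.3036, 0.3353, -0.3422, 0.7584, 0.6508, -0.0354]
J6: z=[-0.4180, 0.4440, -0.7925] o=[0.5780, 0.4228, 0.2233] → [-0.0138, -0.1683, -0.0870, -0.4180, 0.4440, -0.7925]
q̇ = J⁺·V = [0.3550, 0.4810, -0.7510, -0.8790, -0.1550, -0.5240]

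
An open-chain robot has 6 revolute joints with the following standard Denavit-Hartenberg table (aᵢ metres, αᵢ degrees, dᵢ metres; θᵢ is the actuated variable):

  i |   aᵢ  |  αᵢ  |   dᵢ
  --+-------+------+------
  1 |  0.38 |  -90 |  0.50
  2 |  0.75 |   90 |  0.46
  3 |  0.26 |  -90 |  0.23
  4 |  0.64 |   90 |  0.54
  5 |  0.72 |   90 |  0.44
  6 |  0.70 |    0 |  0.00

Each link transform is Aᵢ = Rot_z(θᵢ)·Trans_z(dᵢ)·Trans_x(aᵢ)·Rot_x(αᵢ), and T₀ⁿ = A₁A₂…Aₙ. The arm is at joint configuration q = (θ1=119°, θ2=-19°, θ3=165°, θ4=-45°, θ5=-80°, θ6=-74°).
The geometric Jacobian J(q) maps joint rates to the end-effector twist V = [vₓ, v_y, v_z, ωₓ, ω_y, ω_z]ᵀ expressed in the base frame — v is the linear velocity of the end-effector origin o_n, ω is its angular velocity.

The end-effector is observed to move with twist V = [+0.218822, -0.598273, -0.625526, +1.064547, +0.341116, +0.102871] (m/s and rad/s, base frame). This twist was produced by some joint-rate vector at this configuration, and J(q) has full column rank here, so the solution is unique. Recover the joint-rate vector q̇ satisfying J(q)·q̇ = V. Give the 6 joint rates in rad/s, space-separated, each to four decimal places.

o_n = [-0.9628, -0.4555, 1.0590]
J₁: ẑ×o_n = [0.4555, -0.9628, 0.0000], ω = ẑ
J2: z=[-0.8746, -0.4848, 0.0000] o=[-0.1842, 0.3324, 0.5000] → [-0.2710, 0.4889, 0.3116, -0.8746, -0.4848, 0.0000]
J3: z=[0.1578, -0.2847, 0.9455] o=[-0.9304, 0.7296, 0.7442] → [1.0309, -0.0803, -0.1963, 0.1578, -0.2847, 0.9455]
J4: z=[0.9635, 0.2543, -0.0843] o=[-0.8378, 0.4238, 0.8799] → [-0.0286, -0.1620, -0.8154, 0.9635, 0.2543, -0.0843]
J5: z=[-0.0414, 0.4522, 0.8909] o=[-0.1481, 0.0139, 1.1200] → [0.3907, -0.7283, 0.3878, -0.0414, 0.4522, 0.8909]
J6: z=[-0.4279, 0.7978, -0.4248] o=[-0.8164, -0.0743, 1.6275] → [-0.6155, -0.1811, 0.2799, -0.4279, 0.7978, -0.4248]
q̇ = J⁺·V = [0.3150, -0.7050, -0.1200, 0.4300, -0.1230, -0.1110]

0.3150 -0.7050 -0.1200 0.4300 -0.1230 -0.1110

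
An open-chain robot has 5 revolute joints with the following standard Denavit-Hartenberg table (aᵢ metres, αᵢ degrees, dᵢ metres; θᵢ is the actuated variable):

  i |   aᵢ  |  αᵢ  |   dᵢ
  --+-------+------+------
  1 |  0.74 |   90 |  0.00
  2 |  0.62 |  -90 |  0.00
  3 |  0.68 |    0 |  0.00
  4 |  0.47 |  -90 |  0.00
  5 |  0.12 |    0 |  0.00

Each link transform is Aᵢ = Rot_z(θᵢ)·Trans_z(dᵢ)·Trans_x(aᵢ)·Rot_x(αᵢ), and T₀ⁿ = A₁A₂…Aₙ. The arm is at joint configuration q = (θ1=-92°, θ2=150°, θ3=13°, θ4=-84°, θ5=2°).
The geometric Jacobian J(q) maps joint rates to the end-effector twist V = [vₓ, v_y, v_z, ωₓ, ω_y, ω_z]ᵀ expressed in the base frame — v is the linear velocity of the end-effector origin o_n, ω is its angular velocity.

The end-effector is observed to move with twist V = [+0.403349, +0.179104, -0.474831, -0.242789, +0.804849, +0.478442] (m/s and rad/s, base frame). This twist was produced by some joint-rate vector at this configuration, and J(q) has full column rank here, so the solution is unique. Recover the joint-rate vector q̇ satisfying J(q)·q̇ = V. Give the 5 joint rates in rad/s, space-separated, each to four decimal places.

o_n = [-0.3859, 0.5488, 0.7409]
J₁: ẑ×o_n = [-0.5488, -0.3859, 0.0000], ω = ẑ
J2: z=[-0.9994, 0.0349, 0.0000] o=[-0.0258, -0.7395, 0.0000] → [0.0259, 0.7405, -1.2750, -0.9994, 0.0349, 0.0000]
J3: z=[0.0174, 0.4997, -0.8660] o=[-0.0071, -0.2029, 0.3100] → [0.8663, 0.3205, 0.2024, 0.0174, 0.4997, -0.8660]
J4: z=[0.0174, 0.4997, -0.8660] o=[0.1658, 0.3652, 0.6413] → [0.2088, 0.4761, 0.2789, 0.0174, 0.4997, -0.8660]
J5: z=[0.3539, 0.8070, 0.4728] o=[-0.2737, 0.5131, 0.7178] → [0.0018, -0.0612, 0.1032, 0.3539, 0.8070, 0.4728]
q̇ = J⁺·V = [0.6240, 0.4830, 0.9470, -0.4230, 0.6520]

0.6240 0.4830 0.9470 -0.4230 0.6520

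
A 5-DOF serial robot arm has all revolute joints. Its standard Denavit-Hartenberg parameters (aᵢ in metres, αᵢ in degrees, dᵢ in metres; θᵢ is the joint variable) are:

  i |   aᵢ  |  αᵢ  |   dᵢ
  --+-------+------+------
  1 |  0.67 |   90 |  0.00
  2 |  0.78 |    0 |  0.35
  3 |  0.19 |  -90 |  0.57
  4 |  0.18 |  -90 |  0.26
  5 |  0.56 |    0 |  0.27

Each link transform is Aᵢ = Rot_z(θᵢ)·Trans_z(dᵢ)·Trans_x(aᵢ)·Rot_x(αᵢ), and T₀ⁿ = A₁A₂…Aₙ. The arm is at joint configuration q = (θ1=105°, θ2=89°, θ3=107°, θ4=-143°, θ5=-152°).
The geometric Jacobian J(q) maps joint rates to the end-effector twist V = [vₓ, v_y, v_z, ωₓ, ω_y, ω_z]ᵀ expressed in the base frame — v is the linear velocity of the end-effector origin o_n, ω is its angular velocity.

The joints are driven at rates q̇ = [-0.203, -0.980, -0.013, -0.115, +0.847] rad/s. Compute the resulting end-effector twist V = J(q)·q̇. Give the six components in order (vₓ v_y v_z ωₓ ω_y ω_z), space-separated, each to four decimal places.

0.1729 0.2504 0.0670 -0.1707 -0.5858 -0.2330

o_n = [0.8501, 0.4840, 0.1109]
J₁: ẑ×o_n = [-0.4840, 0.8501, 0.0000], ω = ẑ
J2: z=[0.9659, 0.2588, 0.0000] o=[-0.1734, 0.6472, 0.0000] → [0.0287, -0.1071, -0.4225, 0.9659, 0.2588, 0.0000]
J3: z=[0.9659, 0.2588, 0.0000] o=[0.1611, 0.7509, 0.7799] → [-0.1732, 0.6462, -0.4361, 0.9659, 0.2588, 0.0000]
J4: z=[-0.0713, 0.2662, -0.9613] o=[0.7590, 0.7220, 0.7275] → [-0.3930, -0.1316, -0.0073, -0.0713, 0.2662, -0.9613]
J5: z=[0.9211, -0.3521, -0.1659] o=[0.8093, 0.9528, 0.5172] → [0.0653, 0.3675, -0.4174, 0.9211, -0.3521, -0.1659]
V = J·q̇ = [0.1729, 0.2504, 0.0670, -0.1707, -0.5858, -0.2330]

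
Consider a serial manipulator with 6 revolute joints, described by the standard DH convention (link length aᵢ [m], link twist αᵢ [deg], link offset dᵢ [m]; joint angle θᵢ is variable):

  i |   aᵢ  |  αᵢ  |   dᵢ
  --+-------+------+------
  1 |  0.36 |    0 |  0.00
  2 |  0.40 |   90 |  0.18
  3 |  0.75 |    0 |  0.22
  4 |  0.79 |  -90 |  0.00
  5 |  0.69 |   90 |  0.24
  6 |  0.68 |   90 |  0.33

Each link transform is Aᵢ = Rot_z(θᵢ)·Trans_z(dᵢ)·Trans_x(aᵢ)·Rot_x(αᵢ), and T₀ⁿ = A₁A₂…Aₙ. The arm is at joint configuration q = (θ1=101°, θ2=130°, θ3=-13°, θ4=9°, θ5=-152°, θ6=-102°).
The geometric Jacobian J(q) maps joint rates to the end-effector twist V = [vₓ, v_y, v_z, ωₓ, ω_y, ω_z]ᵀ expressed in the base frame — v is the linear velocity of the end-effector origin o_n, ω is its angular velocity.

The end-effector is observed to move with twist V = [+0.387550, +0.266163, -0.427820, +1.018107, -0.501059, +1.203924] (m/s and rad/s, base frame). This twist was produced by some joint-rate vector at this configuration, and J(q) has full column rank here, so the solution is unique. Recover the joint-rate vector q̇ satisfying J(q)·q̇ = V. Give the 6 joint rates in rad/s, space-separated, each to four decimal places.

0.4770 0.1550 -0.4100 -0.1500 0.5530 0.6190

o_n = [-1.0009, -0.5020, -0.4233]
J₁: ẑ×o_n = [0.5020, -1.0009, 0.0000], ω = ẑ
J2: z=[0.0000, 0.0000, 1.0000] o=[-0.0687, 0.3534, 0.0000] → [0.8554, -0.9322, 0.0000, 0.0000, 0.0000, 1.0000]
J3: z=[-0.7771, 0.6293, 0.0000] o=[-0.3204, 0.0425, 0.1800] → [-0.3797, -0.4689, 0.8514, -0.7771, 0.6293, 0.0000]
J4: z=[-0.7771, 0.6293, 0.0000] o=[-0.9513, -0.3869, 0.0113] → [-0.2735, -0.3378, 0.1206, -0.7771, 0.6293, 0.0000]
J5: z=[-0.0439, -0.0542, 0.9976] o=[-1.4472, -0.9994, -0.0438] → [-0.4756, 0.4286, 0.0024, -0.0439, -0.0542, 0.9976]
J6: z=[0.9809, -0.1917, 0.0327] o=[-1.3270, -0.3362, 0.2381] → [0.1322, 0.6595, -0.1001, 0.9809, -0.1917, 0.0327]
q̇ = J⁺·V = [0.4770, 0.1550, -0.4100, -0.1500, 0.5530, 0.6190]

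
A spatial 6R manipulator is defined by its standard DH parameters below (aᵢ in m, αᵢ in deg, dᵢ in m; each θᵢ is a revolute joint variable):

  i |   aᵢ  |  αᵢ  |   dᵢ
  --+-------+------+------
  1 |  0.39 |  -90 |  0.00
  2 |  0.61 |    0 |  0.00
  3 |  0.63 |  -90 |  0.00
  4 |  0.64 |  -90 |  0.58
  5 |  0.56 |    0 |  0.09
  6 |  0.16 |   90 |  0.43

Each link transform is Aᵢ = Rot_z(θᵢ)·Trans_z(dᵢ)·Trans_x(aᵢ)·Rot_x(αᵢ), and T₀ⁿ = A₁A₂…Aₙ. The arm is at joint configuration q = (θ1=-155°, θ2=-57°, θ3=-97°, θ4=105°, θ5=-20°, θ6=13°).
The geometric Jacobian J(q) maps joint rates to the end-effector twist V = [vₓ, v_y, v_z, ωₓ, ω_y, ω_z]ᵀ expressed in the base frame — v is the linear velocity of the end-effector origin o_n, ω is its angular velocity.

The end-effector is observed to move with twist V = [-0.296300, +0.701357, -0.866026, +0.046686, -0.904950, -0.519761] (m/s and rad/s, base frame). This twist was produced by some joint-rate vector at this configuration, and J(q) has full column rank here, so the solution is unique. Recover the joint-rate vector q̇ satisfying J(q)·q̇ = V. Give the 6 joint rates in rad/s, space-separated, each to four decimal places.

o_n = [-1.6282, 0.5045, 1.1282]
J₁: ẑ×o_n = [-0.5045, -1.6282, 0.0000], ω = ẑ
J2: z=[0.4226, -0.9063, 0.0000] o=[-0.3535, -0.1648, 0.0000] → [-1.0225, -0.4768, -0.8724, 0.4226, -0.9063, 0.0000]
J3: z=[0.4226, -0.9063, 0.0000] o=[-0.6546, -0.3052, 0.5116] → [-0.5589, -0.2606, -0.5402, 0.4226, -0.9063, 0.0000]
J4: z=[-0.3973, -0.1853, 0.8988] o=[-0.1414, -0.0659, 0.7878] → [-0.5757, -1.2011, -0.5021, -0.3973, -0.1853, 0.8988]
J5: z=[-0.6774, -0.6015, -0.4234] o=[-0.7680, 0.3240, 1.2364] → [0.1415, 0.2909, -0.6396, -0.6774, -0.6015, -0.4234]
J6: z=[-0.6774, -0.6015, -0.4234] o=[-1.2308, 0.6433, 1.3108] → [0.0510, 0.0446, -0.1449, -0.6774, -0.6015, -0.4234]
q̇ = J⁺·V = [-0.8690, 0.1190, 0.6800, 0.4630, 0.2820, -0.1240]

-0.8690 0.1190 0.6800 0.4630 0.2820 -0.1240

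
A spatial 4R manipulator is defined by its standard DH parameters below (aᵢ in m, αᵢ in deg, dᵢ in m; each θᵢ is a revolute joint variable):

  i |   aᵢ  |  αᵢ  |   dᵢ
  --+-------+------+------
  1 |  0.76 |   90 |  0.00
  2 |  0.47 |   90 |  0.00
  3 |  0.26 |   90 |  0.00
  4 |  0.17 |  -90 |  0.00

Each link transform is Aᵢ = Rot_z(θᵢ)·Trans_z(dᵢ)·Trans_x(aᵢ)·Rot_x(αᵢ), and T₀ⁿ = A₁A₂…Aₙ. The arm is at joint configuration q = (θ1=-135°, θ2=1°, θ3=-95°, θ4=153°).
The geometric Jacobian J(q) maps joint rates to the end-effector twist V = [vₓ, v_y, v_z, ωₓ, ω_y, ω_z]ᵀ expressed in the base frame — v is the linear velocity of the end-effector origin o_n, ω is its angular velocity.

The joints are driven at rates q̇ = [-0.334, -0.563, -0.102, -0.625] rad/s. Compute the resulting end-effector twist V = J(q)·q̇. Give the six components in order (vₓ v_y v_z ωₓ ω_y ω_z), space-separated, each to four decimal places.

o_n = [-0.7875, -0.9404, -0.0691]
J₁: ẑ×o_n = [0.9404, -0.7875, 0.0000], ω = ẑ
J2: z=[-0.7071, 0.7071, 0.0000] o=[-0.5374, -0.5374, 0.0000] → [-0.0489, -0.0489, 0.4618, -0.7071, 0.7071, 0.0000]
J3: z=[-0.0123, -0.0123, -0.9998] o=[-0.8697, -0.8697, 0.0082] → [-0.0697, -0.0831, 0.0019, -0.0123, -0.0123, -0.9998]
J4: z=[0.6427, 0.7659, -0.0174] o=[-0.6705, -1.0368, 0.0078] → [-0.0573, 0.0515, 0.1516, 0.6427, 0.7659, -0.0174]
V = J·q̇ = [-0.2437, 0.2669, -0.3549, -0.0023, -0.8756, -0.2211]

-0.2437 0.2669 -0.3549 -0.0023 -0.8756 -0.2211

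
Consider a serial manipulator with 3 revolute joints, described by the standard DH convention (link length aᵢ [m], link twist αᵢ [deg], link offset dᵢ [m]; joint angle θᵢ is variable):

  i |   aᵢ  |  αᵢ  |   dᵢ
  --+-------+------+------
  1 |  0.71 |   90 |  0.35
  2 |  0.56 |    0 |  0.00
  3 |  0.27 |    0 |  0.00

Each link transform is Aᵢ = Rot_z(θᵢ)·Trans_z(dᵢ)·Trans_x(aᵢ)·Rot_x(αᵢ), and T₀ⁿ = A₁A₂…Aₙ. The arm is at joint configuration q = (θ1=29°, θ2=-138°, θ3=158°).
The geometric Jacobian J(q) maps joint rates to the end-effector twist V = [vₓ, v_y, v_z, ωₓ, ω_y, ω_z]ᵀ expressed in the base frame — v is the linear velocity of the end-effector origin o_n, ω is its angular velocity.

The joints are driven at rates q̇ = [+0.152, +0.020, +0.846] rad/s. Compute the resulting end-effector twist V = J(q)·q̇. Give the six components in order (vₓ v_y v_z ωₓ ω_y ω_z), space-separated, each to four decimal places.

-0.1037 0.0377 0.2114 0.4198 -0.7574 0.1520

o_n = [0.4789, 0.2655, 0.0676]
J₁: ẑ×o_n = [-0.2655, 0.4789, 0.0000], ω = ẑ
J2: z=[0.4848, -0.8746, 0.0000] o=[0.6210, 0.3442, 0.3500] → [0.2470, 0.1369, -0.1624, 0.4848, -0.8746, 0.0000]
J3: z=[0.4848, -0.8746, 0.0000] o=[0.2570, 0.1425, -0.0247] → [-0.0808, -0.0448, 0.2537, 0.4848, -0.8746, 0.0000]
V = J·q̇ = [-0.1037, 0.0377, 0.2114, 0.4198, -0.7574, 0.1520]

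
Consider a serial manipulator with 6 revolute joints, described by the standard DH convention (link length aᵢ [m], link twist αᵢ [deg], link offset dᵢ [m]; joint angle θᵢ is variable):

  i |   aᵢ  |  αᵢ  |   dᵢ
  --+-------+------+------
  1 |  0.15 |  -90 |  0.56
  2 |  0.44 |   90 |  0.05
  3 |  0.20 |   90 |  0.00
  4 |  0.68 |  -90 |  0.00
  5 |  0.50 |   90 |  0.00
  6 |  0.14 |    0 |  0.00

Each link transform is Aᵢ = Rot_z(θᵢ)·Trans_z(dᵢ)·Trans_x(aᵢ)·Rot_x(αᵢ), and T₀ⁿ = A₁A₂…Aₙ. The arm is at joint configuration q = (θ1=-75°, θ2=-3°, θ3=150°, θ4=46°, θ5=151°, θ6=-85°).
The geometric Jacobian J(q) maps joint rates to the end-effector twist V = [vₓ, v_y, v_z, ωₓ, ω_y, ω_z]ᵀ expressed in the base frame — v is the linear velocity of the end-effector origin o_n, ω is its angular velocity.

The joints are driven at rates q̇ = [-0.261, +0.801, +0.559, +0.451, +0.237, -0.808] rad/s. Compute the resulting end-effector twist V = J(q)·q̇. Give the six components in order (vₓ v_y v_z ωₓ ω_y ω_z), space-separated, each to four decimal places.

-0.1287 -0.1703 0.2131 1.7711 -0.4962 0.2306

o_n = [0.0797, -0.0435, 0.6255]
J₁: ẑ×o_n = [0.0435, 0.0797, -0.0000], ω = ẑ
J2: z=[0.9659, 0.2588, 0.0000] o=[0.0388, -0.1449, 0.5600] → [0.0170, -0.0633, 0.0874, 0.9659, 0.2588, 0.0000]
J3: z=[-0.0135, 0.0506, 0.9986] o=[0.2008, -0.5564, 0.5830] → [-0.5100, -0.1204, -0.0008, -0.0135, 0.0506, 0.9986]
J4: z=[0.9657, -0.2582, 0.0262] o=[0.2527, -0.3634, 0.5740] → [-0.0217, -0.0543, 0.2643, 0.9657, -0.2582, 0.0262]
J5: z=[-0.1958, -0.6589, 0.7263] o=[0.3684, 0.1170, 1.0410] → [0.3904, -0.2911, -0.1588, -0.1958, -0.6589, 0.7263]
J6: z=[-0.7621, 0.5683, 0.3101] o=[0.0599, -0.1294, 0.7343] → [-0.0885, -0.0768, -0.0767, -0.7621, 0.5683, 0.3101]
V = J·q̇ = [-0.1287, -0.1703, 0.2131, 1.7711, -0.4962, 0.2306]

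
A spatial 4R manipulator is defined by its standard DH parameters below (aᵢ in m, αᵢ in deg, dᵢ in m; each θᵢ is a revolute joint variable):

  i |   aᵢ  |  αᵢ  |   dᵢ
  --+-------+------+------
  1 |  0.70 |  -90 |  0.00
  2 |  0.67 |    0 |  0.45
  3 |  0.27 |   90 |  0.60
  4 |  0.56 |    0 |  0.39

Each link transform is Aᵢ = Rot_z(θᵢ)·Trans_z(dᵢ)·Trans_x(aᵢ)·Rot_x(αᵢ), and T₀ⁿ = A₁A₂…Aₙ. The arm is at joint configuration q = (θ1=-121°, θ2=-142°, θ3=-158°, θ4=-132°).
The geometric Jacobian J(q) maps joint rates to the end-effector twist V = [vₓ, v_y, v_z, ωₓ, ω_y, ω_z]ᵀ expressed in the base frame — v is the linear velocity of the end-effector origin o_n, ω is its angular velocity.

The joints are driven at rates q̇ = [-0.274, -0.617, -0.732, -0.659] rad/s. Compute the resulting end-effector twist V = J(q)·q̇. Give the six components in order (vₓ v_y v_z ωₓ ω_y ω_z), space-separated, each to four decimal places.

o_n = [0.3077, -0.7185, 0.6982]
J₁: ẑ×o_n = [0.7185, 0.3077, -0.0000], ω = ẑ
J2: z=[0.8572, -0.5150, 0.0000] o=[-0.3605, -0.6000, 0.0000] → [-0.3596, -0.5985, 0.2426, 0.8572, -0.5150, 0.0000]
J3: z=[0.8572, -0.5150, 0.0000] o=[0.2971, -0.3792, 0.4125] → [-0.1471, -0.2449, -0.2854, 0.8572, -0.5150, 0.0000]
J4: z=[-0.4460, -0.7423, 0.5000] o=[0.7419, -0.8040, 0.1787] → [-0.4284, 0.0146, -0.3604, -0.4460, -0.7423, 0.5000]
V = J·q̇ = [0.4150, 0.4545, 0.2967, -0.8624, 1.1840, -0.6035]

0.4150 0.4545 0.2967 -0.8624 1.1840 -0.6035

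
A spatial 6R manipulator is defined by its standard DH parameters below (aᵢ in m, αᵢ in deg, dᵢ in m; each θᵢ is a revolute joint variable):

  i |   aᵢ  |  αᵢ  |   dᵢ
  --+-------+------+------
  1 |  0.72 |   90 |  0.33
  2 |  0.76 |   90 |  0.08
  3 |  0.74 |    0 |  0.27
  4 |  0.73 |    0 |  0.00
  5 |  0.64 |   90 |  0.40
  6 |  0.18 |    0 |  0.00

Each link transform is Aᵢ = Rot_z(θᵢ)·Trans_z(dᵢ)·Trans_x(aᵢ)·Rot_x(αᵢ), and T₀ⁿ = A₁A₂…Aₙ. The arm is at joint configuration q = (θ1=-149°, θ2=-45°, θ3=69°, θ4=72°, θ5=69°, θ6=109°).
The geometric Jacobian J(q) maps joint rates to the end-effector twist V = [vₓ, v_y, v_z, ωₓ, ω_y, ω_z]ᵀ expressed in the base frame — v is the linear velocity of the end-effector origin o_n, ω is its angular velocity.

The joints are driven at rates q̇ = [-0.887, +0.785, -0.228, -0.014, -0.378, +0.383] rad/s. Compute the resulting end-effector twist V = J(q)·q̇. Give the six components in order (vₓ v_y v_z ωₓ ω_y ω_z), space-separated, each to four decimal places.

o_n = [-0.5642, 0.7571, -0.2318]
J₁: ẑ×o_n = [-0.7571, -0.5642, 0.0000], ω = ẑ
J2: z=[-0.5150, 0.8572, 0.0000] o=[-0.6172, -0.3708, 0.3300] → [-0.4816, -0.2894, -0.6264, -0.5150, 0.8572, 0.0000]
J3: z=[0.6061, 0.3642, -0.7071] o=[-1.1190, -0.5790, -0.2074] → [0.9359, -0.3775, 0.6078, 0.6061, 0.3642, -0.7071]
J4: z=[0.6061, 0.3642, -0.7071] o=[-1.4719, 0.0149, -0.5858] → [0.6538, -0.8564, 0.1193, 0.6061, 0.3642, -0.7071]
J5: z=[0.6061, 0.3642, -0.7071] o=[-1.3647, 0.6153, -0.1847] → [0.0831, -0.5375, -0.2056, 0.6061, 0.3642, -0.7071]
J6: z=[-0.1430, 0.9244, 0.3536] o=[-0.6215, 0.6885, -0.0756] → [-0.1687, -0.0021, -0.0628, -0.1430, 0.9244, 0.3536]
V = J·q̇ = [-0.0250, 0.5737, -0.5783, -0.8349, 0.8011, -0.3132]

-0.0250 0.5737 -0.5783 -0.8349 0.8011 -0.3132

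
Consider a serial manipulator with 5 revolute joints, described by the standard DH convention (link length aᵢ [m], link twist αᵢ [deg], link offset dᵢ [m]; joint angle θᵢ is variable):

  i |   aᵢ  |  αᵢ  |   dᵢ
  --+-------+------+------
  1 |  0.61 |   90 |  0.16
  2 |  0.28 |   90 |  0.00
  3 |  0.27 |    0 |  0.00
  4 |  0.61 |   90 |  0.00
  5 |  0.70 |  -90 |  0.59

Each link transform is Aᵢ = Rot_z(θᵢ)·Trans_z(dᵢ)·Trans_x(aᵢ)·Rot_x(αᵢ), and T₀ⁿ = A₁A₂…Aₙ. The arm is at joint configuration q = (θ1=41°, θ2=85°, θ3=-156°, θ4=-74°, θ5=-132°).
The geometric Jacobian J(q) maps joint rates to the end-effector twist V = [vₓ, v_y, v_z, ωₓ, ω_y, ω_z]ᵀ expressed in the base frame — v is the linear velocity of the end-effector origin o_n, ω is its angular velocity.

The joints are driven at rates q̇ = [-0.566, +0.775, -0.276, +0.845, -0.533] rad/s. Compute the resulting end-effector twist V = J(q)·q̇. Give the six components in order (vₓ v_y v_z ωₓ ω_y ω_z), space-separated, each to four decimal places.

o_n = [0.3431, -0.2025, 0.5981]
J₁: ẑ×o_n = [0.2025, 0.3431, -0.0000], ω = ẑ
J2: z=[0.6561, -0.7547, 0.0000] o=[0.4604, 0.4002, 0.1600] → [-0.3307, -0.2874, -0.4839, 0.6561, -0.7547, 0.0000]
J3: z=[0.7518, 0.6536, -0.0872] o=[0.4788, 0.4162, 0.4389] → [0.0501, -0.1079, -0.3765, 0.7518, 0.6536, -0.0872]
J4: z=[0.7518, 0.6536, -0.0872] o=[0.3905, 0.4850, 0.1932] → [0.2047, -0.3003, -0.4859, 0.7518, 0.6536, -0.0872]
J5: z=[0.4721, -0.4413, 0.7631] o=[0.6713, 0.1099, -0.1974] → [-0.1127, -0.6260, -0.2923, 0.4721, -0.4413, 0.7631]
V = J·q̇ = [-0.1516, -0.3073, -0.5259, 0.6846, 0.0222, -1.0223]

-0.1516 -0.3073 -0.5259 0.6846 0.0222 -1.0223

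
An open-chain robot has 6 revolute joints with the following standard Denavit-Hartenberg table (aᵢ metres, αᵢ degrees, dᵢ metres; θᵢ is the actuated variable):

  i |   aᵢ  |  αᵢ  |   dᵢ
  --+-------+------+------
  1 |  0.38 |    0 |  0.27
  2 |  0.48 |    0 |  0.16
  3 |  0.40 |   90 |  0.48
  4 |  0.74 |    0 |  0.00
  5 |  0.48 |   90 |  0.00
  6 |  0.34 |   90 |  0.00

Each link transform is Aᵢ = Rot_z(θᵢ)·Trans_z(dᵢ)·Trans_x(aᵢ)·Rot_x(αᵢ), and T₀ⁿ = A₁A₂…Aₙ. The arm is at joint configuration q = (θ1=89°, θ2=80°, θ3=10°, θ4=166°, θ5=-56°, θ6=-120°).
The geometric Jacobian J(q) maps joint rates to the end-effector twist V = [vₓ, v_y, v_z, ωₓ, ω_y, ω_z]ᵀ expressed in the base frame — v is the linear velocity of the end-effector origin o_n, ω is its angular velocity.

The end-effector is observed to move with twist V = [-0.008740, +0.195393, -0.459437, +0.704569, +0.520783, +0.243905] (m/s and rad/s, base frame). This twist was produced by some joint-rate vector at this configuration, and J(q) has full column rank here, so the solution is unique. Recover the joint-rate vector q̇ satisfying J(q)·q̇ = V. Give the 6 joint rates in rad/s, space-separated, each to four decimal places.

o_n = [-0.0457, 0.1697, 1.3803]
J₁: ẑ×o_n = [-0.1697, -0.0457, 0.0000], ω = ẑ
J2: z=[0.0000, 0.0000, 1.0000] o=[0.0066, 0.3799, 0.2700] → [0.2102, -0.0523, 0.0000, 0.0000, 0.0000, 1.0000]
J3: z=[0.0000, 0.0000, 1.0000] o=[-0.4645, 0.4715, 0.4300] → [0.3018, 0.4188, -0.0000, 0.0000, 0.0000, 1.0000]
J4: z=[0.0175, 0.9998, 0.0000] o=[-0.8645, 0.4785, 0.9100] → [0.4703, -0.0082, -0.8240, 0.0175, 0.9998, 0.0000]
J5: z=[0.0175, 0.9998, 0.0000] o=[-0.1466, 0.4660, 1.0890] → [0.2913, -0.0051, -0.1060, 0.0175, 0.9998, 0.0000]
J6: z=[-0.9395, 0.0164, 0.3420] o=[0.0176, 0.4631, 1.5401] → [0.0977, -0.1717, 0.2767, -0.9395, 0.0164, 0.3420]
q̇ = J⁺·V = [0.6940, -0.3950, 0.1980, 0.2760, 0.2570, -0.7400]

0.6940 -0.3950 0.1980 0.2760 0.2570 -0.7400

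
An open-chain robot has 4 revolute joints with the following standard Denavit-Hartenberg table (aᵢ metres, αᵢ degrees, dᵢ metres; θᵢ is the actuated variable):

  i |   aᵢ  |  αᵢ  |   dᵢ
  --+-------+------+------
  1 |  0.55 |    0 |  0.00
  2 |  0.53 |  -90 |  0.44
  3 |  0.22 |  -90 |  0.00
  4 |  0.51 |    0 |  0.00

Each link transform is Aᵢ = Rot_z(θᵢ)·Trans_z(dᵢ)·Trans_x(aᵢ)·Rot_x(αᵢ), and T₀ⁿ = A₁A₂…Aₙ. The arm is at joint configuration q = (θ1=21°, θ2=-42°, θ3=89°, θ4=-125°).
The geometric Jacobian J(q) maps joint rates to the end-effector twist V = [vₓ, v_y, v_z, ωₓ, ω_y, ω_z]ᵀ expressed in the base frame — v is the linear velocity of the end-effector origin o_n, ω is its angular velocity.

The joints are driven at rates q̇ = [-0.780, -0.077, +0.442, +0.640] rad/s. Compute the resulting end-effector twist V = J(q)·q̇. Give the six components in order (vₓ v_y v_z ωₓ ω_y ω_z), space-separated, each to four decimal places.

0.4270 -0.7902 -0.2668 -0.4390 0.6420 -0.8682

o_n = [1.1568, 0.3976, 0.5125]
J₁: ẑ×o_n = [-0.3976, 1.1568, 0.0000], ω = ẑ
J2: z=[0.0000, 0.0000, 1.0000] o=[0.5135, 0.1971, 0.0000] → [-0.2005, 0.6433, 0.0000, 0.0000, 0.0000, 1.0000]
J3: z=[0.3584, 0.9336, 0.0000] o=[1.0083, 0.0072, 0.4400] → [0.0677, -0.0260, 0.0013, 0.3584, 0.9336, 0.0000]
J4: z=[-0.9334, 0.3583, -0.0175] o=[1.0119, 0.0058, 0.2200] → [0.1116, 0.2705, -0.4177, -0.9334, 0.3583, -0.0175]
V = J·q̇ = [0.4270, -0.7902, -0.2668, -0.4390, 0.6420, -0.8682]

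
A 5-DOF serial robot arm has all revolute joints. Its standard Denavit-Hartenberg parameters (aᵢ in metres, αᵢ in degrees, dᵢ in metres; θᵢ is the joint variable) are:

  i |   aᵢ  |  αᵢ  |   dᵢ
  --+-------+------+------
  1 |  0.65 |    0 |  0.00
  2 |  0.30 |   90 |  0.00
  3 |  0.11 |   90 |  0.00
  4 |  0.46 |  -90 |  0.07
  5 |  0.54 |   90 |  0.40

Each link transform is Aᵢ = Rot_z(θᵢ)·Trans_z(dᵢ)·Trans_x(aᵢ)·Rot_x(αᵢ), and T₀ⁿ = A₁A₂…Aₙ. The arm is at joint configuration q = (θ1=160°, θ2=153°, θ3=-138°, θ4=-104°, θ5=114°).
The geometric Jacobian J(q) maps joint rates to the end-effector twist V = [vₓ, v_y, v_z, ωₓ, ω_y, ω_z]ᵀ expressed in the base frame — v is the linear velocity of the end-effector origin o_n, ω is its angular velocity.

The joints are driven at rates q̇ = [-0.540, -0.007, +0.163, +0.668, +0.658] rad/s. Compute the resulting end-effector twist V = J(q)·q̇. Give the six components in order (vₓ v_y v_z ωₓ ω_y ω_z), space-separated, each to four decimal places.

-0.4007 -0.1023 -0.0998 -0.6312 0.6713 -0.4778

o_n = [-0.1947, 0.2599, -0.6090]
J₁: ẑ×o_n = [-0.2599, -0.1947, 0.0000], ω = ẑ
J2: z=[0.0000, 0.0000, 1.0000] o=[-0.6108, 0.2223, 0.0000] → [-0.0376, 0.4161, 0.0000, 0.0000, 0.0000, 1.0000]
J3: z=[-0.7314, -0.6820, 0.0000] o=[-0.4062, 0.0029, 0.0000] → [0.4153, -0.4454, -0.0437, -0.7314, -0.6820, 0.0000]
J4: z=[-0.4563, 0.4894, 0.7431] o=[-0.4620, 0.0627, -0.0736] → [-0.4086, -0.0457, -0.2208, -0.4563, 0.4894, 0.7431]
J5: z=[-0.3148, 0.6923, -0.6493] o=[-0.1111, 0.3409, 0.0529] → [-0.5108, -0.1541, 0.0834, -0.3148, 0.6923, -0.6493]
V = J·q̇ = [-0.4007, -0.1023, -0.0998, -0.6312, 0.6713, -0.4778]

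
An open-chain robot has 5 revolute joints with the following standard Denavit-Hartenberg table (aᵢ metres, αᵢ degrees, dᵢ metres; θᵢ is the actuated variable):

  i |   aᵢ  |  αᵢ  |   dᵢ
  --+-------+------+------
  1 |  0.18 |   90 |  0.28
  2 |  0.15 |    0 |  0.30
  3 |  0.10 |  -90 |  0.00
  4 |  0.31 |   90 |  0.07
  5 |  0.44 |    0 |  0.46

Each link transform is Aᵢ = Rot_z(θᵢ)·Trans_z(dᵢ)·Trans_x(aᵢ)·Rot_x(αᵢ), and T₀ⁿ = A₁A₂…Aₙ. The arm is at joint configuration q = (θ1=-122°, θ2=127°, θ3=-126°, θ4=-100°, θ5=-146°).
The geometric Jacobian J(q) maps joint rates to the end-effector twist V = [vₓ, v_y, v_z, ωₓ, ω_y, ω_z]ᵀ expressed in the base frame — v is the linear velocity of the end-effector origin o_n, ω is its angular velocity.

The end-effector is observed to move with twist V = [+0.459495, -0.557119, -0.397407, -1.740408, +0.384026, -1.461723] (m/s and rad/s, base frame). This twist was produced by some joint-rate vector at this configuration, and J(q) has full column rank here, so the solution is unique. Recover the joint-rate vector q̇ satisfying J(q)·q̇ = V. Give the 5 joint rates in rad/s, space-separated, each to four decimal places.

o_n = [-0.0081, 0.3006, 0.2178]
J₁: ẑ×o_n = [-0.3006, -0.0081, 0.0000], ω = ẑ
J2: z=[-0.8480, 0.5299, 0.0000] o=[-0.0954, -0.1526, 0.2800] → [-0.0330, -0.0528, -0.4306, -0.8480, 0.5299, 0.0000]
J3: z=[-0.8480, 0.5299, 0.0000] o=[-0.3020, 0.0829, 0.3998] → [-0.0965, -0.1544, -0.3404, -0.8480, 0.5299, 0.0000]
J4: z=[0.0092, 0.0148, 0.9998] o=[-0.3549, -0.0019, 0.4015] → [-0.3052, 0.3485, -0.0023, 0.0092, 0.0148, 0.9998]
J5: z=[0.6691, 0.7430, -0.0172] o=[-0.5847, 0.2066, 0.4706] → [-0.1862, 0.1592, -0.3655, 0.6691, 0.7430, -0.0172]
q̇ = J⁺·V = [-0.5750, 0.8680, 0.7090, -0.8970, -0.5900]

-0.5750 0.8680 0.7090 -0.8970 -0.5900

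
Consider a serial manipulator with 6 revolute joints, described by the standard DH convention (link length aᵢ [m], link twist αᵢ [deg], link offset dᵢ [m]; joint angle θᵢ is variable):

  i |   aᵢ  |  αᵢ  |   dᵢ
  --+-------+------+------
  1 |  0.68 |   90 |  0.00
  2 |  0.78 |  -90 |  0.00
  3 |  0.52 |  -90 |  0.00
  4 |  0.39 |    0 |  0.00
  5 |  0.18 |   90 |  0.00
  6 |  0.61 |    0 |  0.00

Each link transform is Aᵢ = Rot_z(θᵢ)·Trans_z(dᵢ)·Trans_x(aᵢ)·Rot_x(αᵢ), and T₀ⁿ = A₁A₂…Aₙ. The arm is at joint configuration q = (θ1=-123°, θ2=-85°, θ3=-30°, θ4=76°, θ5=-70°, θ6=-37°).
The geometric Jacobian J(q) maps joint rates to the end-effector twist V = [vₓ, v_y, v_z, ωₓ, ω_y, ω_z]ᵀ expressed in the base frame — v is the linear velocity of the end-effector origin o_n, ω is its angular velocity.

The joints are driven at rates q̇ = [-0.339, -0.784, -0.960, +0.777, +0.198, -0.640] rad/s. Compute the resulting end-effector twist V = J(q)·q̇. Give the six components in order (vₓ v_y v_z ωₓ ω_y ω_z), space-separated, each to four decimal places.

0.5423 2.6488 1.7573 2.2395 0.3973 -0.9061

o_n = [-1.0105, 0.2008, -1.7357]
J₁: ẑ×o_n = [-0.2008, -1.0105, 0.0000], ω = ẑ
J2: z=[-0.8387, 0.5446, 0.0000] o=[-0.3704, -0.5703, 0.0000] → [-0.9453, -1.4557, -0.2980, -0.8387, 0.5446, 0.0000]
J3: z=[-0.5426, -0.8355, 0.0872] o=[-0.4074, -0.6273, -0.7770] → [0.7288, -0.5727, -0.9532, -0.5426, -0.8355, 0.0872]
J4: z=[0.7026, -0.5082, -0.4981] o=[-0.6468, -0.5186, -1.2257] → [0.6175, 0.5395, 0.3206, 0.7026, -0.5082, -0.4981]
J5: z=[0.7026, -0.5082, -0.4981] o=[-0.4849, -0.1827, -1.3400] → [0.3921, 0.5398, 0.0023, 0.7026, -0.5082, -0.4981]
J6: z=[-0.5877, -0.8091, -0.0035] o=[-0.5572, -0.1296, -1.4961] → [0.1950, -0.1392, -0.5610, -0.5877, -0.8091, -0.0035]
V = J·q̇ = [0.5423, 2.6488, 1.7573, 2.2395, 0.3973, -0.9061]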